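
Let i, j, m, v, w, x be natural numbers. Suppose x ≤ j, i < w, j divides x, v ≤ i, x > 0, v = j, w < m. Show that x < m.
j divides x and x > 0, therefore j ≤ x. x ≤ j, so j = x. v = j, so v = x. v ≤ i and i < w, so v < w. v = x, so x < w. Since w < m, x < m.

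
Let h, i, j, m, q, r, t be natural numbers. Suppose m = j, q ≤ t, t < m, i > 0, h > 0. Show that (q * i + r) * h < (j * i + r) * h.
q ≤ t and t < m, hence q < m. m = j, so q < j. Since i > 0, q * i < j * i. Then q * i + r < j * i + r. Since h > 0, (q * i + r) * h < (j * i + r) * h.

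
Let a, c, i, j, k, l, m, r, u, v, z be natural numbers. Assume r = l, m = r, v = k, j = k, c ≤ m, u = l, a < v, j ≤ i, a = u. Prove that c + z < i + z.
m = r and r = l, thus m = l. c ≤ m, so c ≤ l. v = k and a < v, so a < k. a = u, so u < k. Since u = l, l < k. Since c ≤ l, c < k. From j = k and j ≤ i, k ≤ i. Since c < k, c < i. Then c + z < i + z.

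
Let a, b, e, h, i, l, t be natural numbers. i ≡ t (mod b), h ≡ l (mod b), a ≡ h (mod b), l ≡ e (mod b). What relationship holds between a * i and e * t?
a * i ≡ e * t (mod b)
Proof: Since a ≡ h (mod b) and h ≡ l (mod b), a ≡ l (mod b). l ≡ e (mod b), so a ≡ e (mod b). Using i ≡ t (mod b), by multiplying congruences, a * i ≡ e * t (mod b).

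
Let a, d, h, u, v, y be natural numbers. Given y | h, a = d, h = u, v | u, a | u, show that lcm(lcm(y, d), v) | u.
Because h = u and y | h, y | u. From a = d and a | u, d | u. y | u, so lcm(y, d) | u. v | u, so lcm(lcm(y, d), v) | u.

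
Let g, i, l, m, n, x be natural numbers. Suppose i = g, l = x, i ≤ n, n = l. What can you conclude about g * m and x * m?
g * m ≤ x * m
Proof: From n = l and l = x, n = x. From i = g and i ≤ n, g ≤ n. n = x, so g ≤ x. By multiplying by a non-negative, g * m ≤ x * m.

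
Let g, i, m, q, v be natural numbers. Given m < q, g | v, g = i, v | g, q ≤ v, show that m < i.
Since v | g and g | v, v = g. From m < q and q ≤ v, m < v. Since v = g, m < g. g = i, so m < i.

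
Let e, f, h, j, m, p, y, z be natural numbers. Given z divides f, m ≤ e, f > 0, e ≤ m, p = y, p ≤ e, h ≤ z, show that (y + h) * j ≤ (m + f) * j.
e ≤ m and m ≤ e, hence e = m. p = y and p ≤ e, hence y ≤ e. e = m, so y ≤ m. Since z divides f and f > 0, z ≤ f. Since h ≤ z, h ≤ f. y ≤ m, so y + h ≤ m + f. By multiplying by a non-negative, (y + h) * j ≤ (m + f) * j.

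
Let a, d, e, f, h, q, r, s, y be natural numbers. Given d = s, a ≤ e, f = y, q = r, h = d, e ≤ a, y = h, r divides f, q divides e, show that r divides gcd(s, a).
Because f = y and y = h, f = h. Since h = d, f = d. d = s, so f = s. r divides f, so r divides s. Because e ≤ a and a ≤ e, e = a. Because q = r and q divides e, r divides e. Since e = a, r divides a. r divides s, so r divides gcd(s, a).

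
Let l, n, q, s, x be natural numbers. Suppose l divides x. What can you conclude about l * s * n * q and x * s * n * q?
l * s * n * q divides x * s * n * q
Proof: l divides x, hence l * s divides x * s. Then l * s * n divides x * s * n. Then l * s * n * q divides x * s * n * q.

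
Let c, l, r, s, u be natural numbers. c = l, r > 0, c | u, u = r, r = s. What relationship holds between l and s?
l ≤ s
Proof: c = l and c | u, therefore l | u. u = r, so l | r. r > 0, so l ≤ r. r = s, so l ≤ s.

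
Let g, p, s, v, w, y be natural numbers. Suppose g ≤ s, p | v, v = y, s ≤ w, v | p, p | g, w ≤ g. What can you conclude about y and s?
y | s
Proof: Because p | v and v | p, p = v. Since v = y, p = y. s ≤ w and w ≤ g, therefore s ≤ g. From g ≤ s, g = s. p | g, so p | s. From p = y, y | s.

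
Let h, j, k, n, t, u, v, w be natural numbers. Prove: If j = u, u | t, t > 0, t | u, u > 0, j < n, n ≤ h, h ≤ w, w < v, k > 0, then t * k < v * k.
u | t and t > 0, therefore u ≤ t. t | u and u > 0, so t ≤ u. Since u ≤ t, u = t. j = u, so j = t. From j < n and n ≤ h, j < h. From h ≤ w and w < v, h < v. j < h, so j < v. j = t, so t < v. k > 0, so t * k < v * k.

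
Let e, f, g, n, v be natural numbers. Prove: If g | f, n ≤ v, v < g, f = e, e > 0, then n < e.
n ≤ v and v < g, thus n < g. Because f = e and g | f, g | e. e > 0, so g ≤ e. n < g, so n < e.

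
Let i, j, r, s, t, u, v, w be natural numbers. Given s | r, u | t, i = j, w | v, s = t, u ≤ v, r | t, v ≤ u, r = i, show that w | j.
Since s = t and s | r, t | r. From r | t, t = r. r = i, so t = i. i = j, so t = j. From u ≤ v and v ≤ u, u = v. u | t, so v | t. Because w | v, w | t. Since t = j, w | j.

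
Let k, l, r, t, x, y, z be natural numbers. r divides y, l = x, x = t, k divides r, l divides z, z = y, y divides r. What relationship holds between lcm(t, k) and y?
lcm(t, k) divides y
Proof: From z = y and l divides z, l divides y. l = x, so x divides y. x = t, so t divides y. From r divides y and y divides r, r = y. k divides r, so k divides y. Since t divides y, lcm(t, k) divides y.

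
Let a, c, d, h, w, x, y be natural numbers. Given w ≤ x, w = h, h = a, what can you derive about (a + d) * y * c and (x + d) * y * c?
(a + d) * y * c ≤ (x + d) * y * c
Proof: w = h and w ≤ x, therefore h ≤ x. Since h = a, a ≤ x. Then a + d ≤ x + d. Then (a + d) * y ≤ (x + d) * y. Then (a + d) * y * c ≤ (x + d) * y * c.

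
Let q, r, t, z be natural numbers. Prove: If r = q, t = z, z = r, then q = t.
t = z and z = r, so t = r. Since r = q, t = q. Then q = t.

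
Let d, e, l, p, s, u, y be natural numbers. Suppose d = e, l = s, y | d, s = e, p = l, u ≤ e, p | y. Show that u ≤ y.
p = l and l = s, therefore p = s. Since s = e, p = e. p | y, so e | y. From d = e and y | d, y | e. e | y, so e = y. u ≤ e, so u ≤ y.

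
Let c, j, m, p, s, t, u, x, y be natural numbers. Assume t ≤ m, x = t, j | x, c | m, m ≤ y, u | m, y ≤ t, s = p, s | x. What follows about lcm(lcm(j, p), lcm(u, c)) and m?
lcm(lcm(j, p), lcm(u, c)) | m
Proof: m ≤ y and y ≤ t, so m ≤ t. Since t ≤ m, t = m. Since x = t, x = m. s = p and s | x, thus p | x. j | x, so lcm(j, p) | x. From x = m, lcm(j, p) | m. u | m and c | m, hence lcm(u, c) | m. lcm(j, p) | m, so lcm(lcm(j, p), lcm(u, c)) | m.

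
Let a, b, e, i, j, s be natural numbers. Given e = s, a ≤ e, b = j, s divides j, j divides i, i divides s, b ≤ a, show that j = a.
Because b = j and b ≤ a, j ≤ a. j divides i and i divides s, therefore j divides s. Since s divides j, s = j. e = s, so e = j. Since a ≤ e, a ≤ j. j ≤ a, so j = a.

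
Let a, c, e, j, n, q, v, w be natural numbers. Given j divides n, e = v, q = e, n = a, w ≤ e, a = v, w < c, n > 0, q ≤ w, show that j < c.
From n = a and a = v, n = v. From j divides n and n > 0, j ≤ n. Since n = v, j ≤ v. q = e and q ≤ w, thus e ≤ w. Since w ≤ e, w = e. Since w < c, e < c. From e = v, v < c. Since j ≤ v, j < c.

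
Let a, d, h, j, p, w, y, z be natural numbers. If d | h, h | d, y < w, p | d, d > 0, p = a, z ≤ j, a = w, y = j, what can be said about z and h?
z < h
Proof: Since d | h and h | d, d = h. Since y = j and y < w, j < w. Since z ≤ j, z < w. p = a and a = w, therefore p = w. Since p | d, w | d. d > 0, so w ≤ d. z < w, so z < d. Since d = h, z < h.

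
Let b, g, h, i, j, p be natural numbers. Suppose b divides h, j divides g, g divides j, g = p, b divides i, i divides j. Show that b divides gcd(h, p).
j divides g and g divides j, hence j = g. g = p, so j = p. b divides i and i divides j, thus b divides j. j = p, so b divides p. Since b divides h, b divides gcd(h, p).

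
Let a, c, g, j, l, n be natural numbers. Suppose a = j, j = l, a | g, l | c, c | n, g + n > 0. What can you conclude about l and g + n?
l ≤ g + n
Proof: Since a = j and j = l, a = l. Since a | g, l | g. From l | c and c | n, l | n. l | g, so l | g + n. Because g + n > 0, l ≤ g + n.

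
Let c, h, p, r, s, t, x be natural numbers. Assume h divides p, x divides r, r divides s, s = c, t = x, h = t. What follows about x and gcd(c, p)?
x divides gcd(c, p)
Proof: s = c and r divides s, so r divides c. Because x divides r, x divides c. h = t and t = x, thus h = x. h divides p, so x divides p. Since x divides c, x divides gcd(c, p).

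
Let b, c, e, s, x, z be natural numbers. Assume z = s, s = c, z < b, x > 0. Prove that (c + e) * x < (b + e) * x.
z = s and s = c, thus z = c. Since z < b, c < b. Then c + e < b + e. Using x > 0 and multiplying by a positive, (c + e) * x < (b + e) * x.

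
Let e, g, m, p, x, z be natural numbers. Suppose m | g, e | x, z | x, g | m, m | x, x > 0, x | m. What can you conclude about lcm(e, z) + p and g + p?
lcm(e, z) + p ≤ g + p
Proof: x | m and m | x, hence x = m. m | g and g | m, hence m = g. Since x = m, x = g. e | x and z | x, thus lcm(e, z) | x. Because x > 0, lcm(e, z) ≤ x. x = g, so lcm(e, z) ≤ g. Then lcm(e, z) + p ≤ g + p.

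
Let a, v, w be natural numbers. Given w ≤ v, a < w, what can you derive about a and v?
a < v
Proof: a < w and w ≤ v. By transitivity, a < v.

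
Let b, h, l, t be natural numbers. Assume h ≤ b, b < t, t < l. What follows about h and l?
h < l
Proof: From b < t and t < l, b < l. Since h ≤ b, h < l.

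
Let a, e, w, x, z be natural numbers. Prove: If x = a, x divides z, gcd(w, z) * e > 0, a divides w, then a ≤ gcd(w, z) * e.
x = a and x divides z, therefore a divides z. a divides w, so a divides gcd(w, z). Then a divides gcd(w, z) * e. Since gcd(w, z) * e > 0, a ≤ gcd(w, z) * e.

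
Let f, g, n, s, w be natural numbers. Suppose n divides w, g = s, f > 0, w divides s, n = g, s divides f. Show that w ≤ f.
n = g and g = s, thus n = s. n divides w, so s divides w. Since w divides s, s = w. s divides f and f > 0, therefore s ≤ f. s = w, so w ≤ f.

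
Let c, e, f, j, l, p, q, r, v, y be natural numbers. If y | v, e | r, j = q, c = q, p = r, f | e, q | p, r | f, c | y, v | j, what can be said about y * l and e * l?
y * l | e * l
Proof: r | f and f | e, hence r | e. e | r, so r = e. Since p = r, p = e. Since c = q and c | y, q | y. Since j = q and v | j, v | q. Since y | v, y | q. q | y, so q = y. Since q | p, y | p. p = e, so y | e. Then y * l | e * l.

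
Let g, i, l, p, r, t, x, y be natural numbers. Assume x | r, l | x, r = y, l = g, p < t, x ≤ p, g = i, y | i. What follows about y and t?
y < t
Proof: Since r = y and x | r, x | y. l = g and g = i, hence l = i. l | x, so i | x. y | i, so y | x. Since x | y, x = y. Since x ≤ p and p < t, x < t. Since x = y, y < t.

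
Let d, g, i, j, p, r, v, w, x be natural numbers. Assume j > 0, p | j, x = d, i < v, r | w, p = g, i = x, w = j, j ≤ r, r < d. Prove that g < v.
Because w = j and r | w, r | j. j > 0, so r ≤ j. j ≤ r, so j = r. p | j and j > 0, so p ≤ j. p = g, so g ≤ j. j = r, so g ≤ r. Because i = x and i < v, x < v. x = d, so d < v. Because r < d, r < v. Since g ≤ r, g < v.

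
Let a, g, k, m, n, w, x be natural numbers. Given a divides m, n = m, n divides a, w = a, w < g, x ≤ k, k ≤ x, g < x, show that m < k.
n = m and n divides a, therefore m divides a. a divides m, so a = m. Since w = a and w < g, a < g. x ≤ k and k ≤ x, so x = k. Since g < x, g < k. a < g, so a < k. Since a = m, m < k.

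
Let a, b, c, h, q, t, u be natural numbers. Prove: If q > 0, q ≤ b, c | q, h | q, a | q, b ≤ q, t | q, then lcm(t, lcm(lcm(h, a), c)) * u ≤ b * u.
q ≤ b and b ≤ q, so q = b. Since h | q and a | q, lcm(h, a) | q. c | q, so lcm(lcm(h, a), c) | q. Since t | q, lcm(t, lcm(lcm(h, a), c)) | q. Since q > 0, lcm(t, lcm(lcm(h, a), c)) ≤ q. Since q = b, lcm(t, lcm(lcm(h, a), c)) ≤ b. Then lcm(t, lcm(lcm(h, a), c)) * u ≤ b * u.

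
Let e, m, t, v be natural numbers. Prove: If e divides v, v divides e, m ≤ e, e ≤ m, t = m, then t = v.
Because m ≤ e and e ≤ m, m = e. Since t = m, t = e. e divides v and v divides e, so e = v. t = e, so t = v.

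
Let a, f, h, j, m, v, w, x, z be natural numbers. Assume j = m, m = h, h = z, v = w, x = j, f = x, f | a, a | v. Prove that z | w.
j = m and m = h, hence j = h. Since h = z, j = z. f | a and a | v, hence f | v. f = x, so x | v. x = j, so j | v. v = w, so j | w. Because j = z, z | w.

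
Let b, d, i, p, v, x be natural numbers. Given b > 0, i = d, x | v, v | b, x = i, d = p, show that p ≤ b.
Because x = i and i = d, x = d. Since d = p, x = p. x | v and v | b, so x | b. Since b > 0, x ≤ b. Since x = p, p ≤ b.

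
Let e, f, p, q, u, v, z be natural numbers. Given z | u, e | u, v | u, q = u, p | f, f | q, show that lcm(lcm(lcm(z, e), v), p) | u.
z | u and e | u, thus lcm(z, e) | u. v | u, so lcm(lcm(z, e), v) | u. p | f and f | q, therefore p | q. q = u, so p | u. lcm(lcm(z, e), v) | u, so lcm(lcm(lcm(z, e), v), p) | u.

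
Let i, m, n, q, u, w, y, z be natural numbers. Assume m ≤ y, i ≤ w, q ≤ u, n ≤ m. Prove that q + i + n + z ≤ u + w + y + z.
n ≤ m and m ≤ y, therefore n ≤ y. i ≤ w, so i + n ≤ w + y. Then i + n + z ≤ w + y + z. q ≤ u, so q + i + n + z ≤ u + w + y + z.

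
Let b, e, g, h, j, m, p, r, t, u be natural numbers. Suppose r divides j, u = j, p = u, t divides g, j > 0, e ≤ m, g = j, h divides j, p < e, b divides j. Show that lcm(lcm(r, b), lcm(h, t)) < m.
Because r divides j and b divides j, lcm(r, b) divides j. g = j and t divides g, therefore t divides j. h divides j, so lcm(h, t) divides j. lcm(r, b) divides j, so lcm(lcm(r, b), lcm(h, t)) divides j. Since j > 0, lcm(lcm(r, b), lcm(h, t)) ≤ j. p = u and u = j, so p = j. Since p < e, j < e. Since e ≤ m, j < m. Since lcm(lcm(r, b), lcm(h, t)) ≤ j, lcm(lcm(r, b), lcm(h, t)) < m.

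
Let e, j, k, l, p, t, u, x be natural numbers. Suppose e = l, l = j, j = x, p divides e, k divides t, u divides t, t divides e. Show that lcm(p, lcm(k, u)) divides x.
From e = l and l = j, e = j. j = x, so e = x. From k divides t and u divides t, lcm(k, u) divides t. From t divides e, lcm(k, u) divides e. Since p divides e, lcm(p, lcm(k, u)) divides e. Since e = x, lcm(p, lcm(k, u)) divides x.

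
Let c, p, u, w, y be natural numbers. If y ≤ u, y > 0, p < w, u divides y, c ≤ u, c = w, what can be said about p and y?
p < y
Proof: u divides y and y > 0, thus u ≤ y. y ≤ u, so u = y. From c = w and c ≤ u, w ≤ u. Since u = y, w ≤ y. p < w, so p < y.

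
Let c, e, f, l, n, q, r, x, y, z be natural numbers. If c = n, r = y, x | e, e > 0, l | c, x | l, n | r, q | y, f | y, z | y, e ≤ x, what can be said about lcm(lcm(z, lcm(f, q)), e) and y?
lcm(lcm(z, lcm(f, q)), e) | y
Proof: Since f | y and q | y, lcm(f, q) | y. Because z | y, lcm(z, lcm(f, q)) | y. x | e and e > 0, hence x ≤ e. Since e ≤ x, x = e. x | l and l | c, hence x | c. Since c = n, x | n. r = y and n | r, so n | y. x | n, so x | y. Since x = e, e | y. lcm(z, lcm(f, q)) | y, so lcm(lcm(z, lcm(f, q)), e) | y.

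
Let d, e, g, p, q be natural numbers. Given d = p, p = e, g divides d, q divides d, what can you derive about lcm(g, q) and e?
lcm(g, q) divides e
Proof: d = p and p = e, hence d = e. g divides d and q divides d, therefore lcm(g, q) divides d. d = e, so lcm(g, q) divides e.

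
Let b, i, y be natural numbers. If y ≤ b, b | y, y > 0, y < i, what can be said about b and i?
b < i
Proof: b | y and y > 0, therefore b ≤ y. Since y ≤ b, y = b. From y < i, b < i.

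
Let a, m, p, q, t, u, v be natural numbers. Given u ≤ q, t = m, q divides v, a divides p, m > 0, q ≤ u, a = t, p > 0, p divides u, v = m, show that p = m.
From q ≤ u and u ≤ q, q = u. Since q divides v, u divides v. Since v = m, u divides m. From p divides u, p divides m. m > 0, so p ≤ m. Because a = t and t = m, a = m. a divides p, so m divides p. Since p > 0, m ≤ p. p ≤ m, so p = m.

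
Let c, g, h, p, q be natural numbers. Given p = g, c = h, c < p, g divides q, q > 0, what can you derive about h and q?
h < q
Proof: From c = h and c < p, h < p. Since p = g, h < g. Since g divides q and q > 0, g ≤ q. Since h < g, h < q.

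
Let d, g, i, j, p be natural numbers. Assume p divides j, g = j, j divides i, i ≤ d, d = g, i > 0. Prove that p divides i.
Because j divides i and i > 0, j ≤ i. Since d = g and g = j, d = j. Since i ≤ d, i ≤ j. Since j ≤ i, j = i. p divides j, so p divides i.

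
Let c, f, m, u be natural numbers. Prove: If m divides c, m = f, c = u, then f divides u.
m = f and m divides c, so f divides c. Since c = u, f divides u.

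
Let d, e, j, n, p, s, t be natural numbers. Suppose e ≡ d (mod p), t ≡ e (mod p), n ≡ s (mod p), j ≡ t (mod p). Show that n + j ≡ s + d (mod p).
From j ≡ t (mod p) and t ≡ e (mod p), j ≡ e (mod p). Since e ≡ d (mod p), j ≡ d (mod p). n ≡ s (mod p), so n + j ≡ s + d (mod p).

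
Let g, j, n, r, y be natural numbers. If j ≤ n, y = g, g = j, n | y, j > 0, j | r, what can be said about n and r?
n | r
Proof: y = g and g = j, therefore y = j. Because n | y, n | j. Since j > 0, n ≤ j. Since j ≤ n, j = n. Since j | r, n | r.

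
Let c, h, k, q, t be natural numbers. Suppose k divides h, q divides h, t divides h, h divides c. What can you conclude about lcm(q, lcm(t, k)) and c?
lcm(q, lcm(t, k)) divides c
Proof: t divides h and k divides h, therefore lcm(t, k) divides h. From q divides h, lcm(q, lcm(t, k)) divides h. Since h divides c, lcm(q, lcm(t, k)) divides c.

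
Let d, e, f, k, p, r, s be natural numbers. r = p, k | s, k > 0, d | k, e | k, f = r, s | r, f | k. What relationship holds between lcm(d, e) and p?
lcm(d, e) ≤ p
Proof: k | s and s | r, hence k | r. f = r and f | k, thus r | k. Since k | r, k = r. From r = p, k = p. d | k and e | k, so lcm(d, e) | k. Since k > 0, lcm(d, e) ≤ k. k = p, so lcm(d, e) ≤ p.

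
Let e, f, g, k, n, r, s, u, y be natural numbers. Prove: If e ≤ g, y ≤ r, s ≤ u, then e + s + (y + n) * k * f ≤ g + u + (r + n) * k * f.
Because e ≤ g and s ≤ u, e + s ≤ g + u. Because y ≤ r, y + n ≤ r + n. By multiplying by a non-negative, (y + n) * k ≤ (r + n) * k. By multiplying by a non-negative, (y + n) * k * f ≤ (r + n) * k * f. e + s ≤ g + u, so e + s + (y + n) * k * f ≤ g + u + (r + n) * k * f.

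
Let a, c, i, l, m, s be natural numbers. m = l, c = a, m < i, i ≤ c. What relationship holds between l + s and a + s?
l + s < a + s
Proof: Because m < i and i ≤ c, m < c. c = a, so m < a. Because m = l, l < a. Then l + s < a + s.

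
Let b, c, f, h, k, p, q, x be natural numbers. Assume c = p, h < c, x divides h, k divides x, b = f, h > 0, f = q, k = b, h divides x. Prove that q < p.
Since x divides h and h divides x, x = h. From k = b and b = f, k = f. Because k divides x, f divides x. Because x = h, f divides h. Since h > 0, f ≤ h. Because c = p and h < c, h < p. From f ≤ h, f < p. f = q, so q < p.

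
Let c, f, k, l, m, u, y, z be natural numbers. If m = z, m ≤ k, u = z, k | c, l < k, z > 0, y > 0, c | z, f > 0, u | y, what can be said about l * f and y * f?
l * f < y * f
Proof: Because m = z and m ≤ k, z ≤ k. k | c and c | z, hence k | z. z > 0, so k ≤ z. Since z ≤ k, z = k. u = z, so u = k. Since u | y, k | y. From y > 0, k ≤ y. Since l < k, l < y. f > 0, so l * f < y * f.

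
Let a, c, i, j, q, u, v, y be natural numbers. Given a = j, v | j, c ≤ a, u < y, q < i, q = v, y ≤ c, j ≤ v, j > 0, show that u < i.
From v | j and j > 0, v ≤ j. From j ≤ v, j = v. Since a = j, a = v. u < y and y ≤ c, therefore u < c. c ≤ a, so u < a. Since a = v, u < v. q = v and q < i, so v < i. Since u < v, u < i.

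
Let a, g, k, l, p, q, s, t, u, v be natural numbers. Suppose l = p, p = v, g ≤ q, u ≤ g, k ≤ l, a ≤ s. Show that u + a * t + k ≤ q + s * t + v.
u ≤ g and g ≤ q, therefore u ≤ q. a ≤ s. By multiplying by a non-negative, a * t ≤ s * t. l = p and p = v, so l = v. k ≤ l, so k ≤ v. Since a * t ≤ s * t, a * t + k ≤ s * t + v. Since u ≤ q, u + a * t + k ≤ q + s * t + v.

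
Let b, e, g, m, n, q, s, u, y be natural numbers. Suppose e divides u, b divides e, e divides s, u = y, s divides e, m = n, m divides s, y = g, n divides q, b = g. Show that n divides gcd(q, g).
Because u = y and y = g, u = g. e divides u, so e divides g. Since b = g and b divides e, g divides e. e divides g, so e = g. Since s divides e and e divides s, s = e. Since m divides s, m divides e. Since e = g, m divides g. Since m = n, n divides g. Since n divides q, n divides gcd(q, g).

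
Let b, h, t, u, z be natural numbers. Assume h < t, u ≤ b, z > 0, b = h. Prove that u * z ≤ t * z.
Since b = h and u ≤ b, u ≤ h. h < t, so u < t. Since z > 0, u * z < t * z. Then u * z ≤ t * z.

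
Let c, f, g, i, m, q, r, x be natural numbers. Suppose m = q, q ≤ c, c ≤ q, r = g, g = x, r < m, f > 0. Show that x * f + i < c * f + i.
From q ≤ c and c ≤ q, q = c. Since m = q, m = c. r = g and g = x, therefore r = x. r < m, so x < m. m = c, so x < c. f > 0, so x * f < c * f. Then x * f + i < c * f + i.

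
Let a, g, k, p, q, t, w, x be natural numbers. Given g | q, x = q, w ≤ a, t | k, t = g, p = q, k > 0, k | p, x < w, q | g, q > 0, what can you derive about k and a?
k < a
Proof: From g | q and q | g, g = q. t = g and t | k, thus g | k. k > 0, so g ≤ k. From g = q, q ≤ k. p = q and k | p, so k | q. From q > 0, k ≤ q. q ≤ k, so q = k. x = q, so x = k. x < w and w ≤ a, hence x < a. Since x = k, k < a.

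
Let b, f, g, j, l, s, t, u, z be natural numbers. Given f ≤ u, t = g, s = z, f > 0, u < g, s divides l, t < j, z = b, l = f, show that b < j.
Because l = f and s divides l, s divides f. Since s = z, z divides f. Since z = b, b divides f. f > 0, so b ≤ f. t = g and t < j, therefore g < j. Since u < g, u < j. Since f ≤ u, f < j. b ≤ f, so b < j.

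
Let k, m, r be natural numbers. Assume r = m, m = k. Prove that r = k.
Because r = m and m = k, by transitivity, r = k.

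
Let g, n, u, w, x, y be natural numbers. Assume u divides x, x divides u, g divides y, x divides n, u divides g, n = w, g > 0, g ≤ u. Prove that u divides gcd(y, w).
u divides g and g > 0, therefore u ≤ g. Since g ≤ u, g = u. From g divides y, u divides y. x divides u and u divides x, so x = u. From n = w and x divides n, x divides w. Since x = u, u divides w. Since u divides y, u divides gcd(y, w).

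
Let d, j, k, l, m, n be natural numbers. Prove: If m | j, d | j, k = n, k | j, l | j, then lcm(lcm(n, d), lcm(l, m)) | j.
Because k = n and k | j, n | j. d | j, so lcm(n, d) | j. l | j and m | j, hence lcm(l, m) | j. lcm(n, d) | j, so lcm(lcm(n, d), lcm(l, m)) | j.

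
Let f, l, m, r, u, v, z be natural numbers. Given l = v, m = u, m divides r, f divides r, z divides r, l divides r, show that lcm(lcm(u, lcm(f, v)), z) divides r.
m = u and m divides r, thus u divides r. Because l = v and l divides r, v divides r. f divides r, so lcm(f, v) divides r. Since u divides r, lcm(u, lcm(f, v)) divides r. Since z divides r, lcm(lcm(u, lcm(f, v)), z) divides r.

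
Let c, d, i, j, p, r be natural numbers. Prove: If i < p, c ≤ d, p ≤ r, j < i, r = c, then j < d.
From r = c and p ≤ r, p ≤ c. Since i < p, i < c. j < i, so j < c. c ≤ d, so j < d.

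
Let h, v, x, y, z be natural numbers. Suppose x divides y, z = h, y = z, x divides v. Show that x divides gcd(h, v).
Because y = z and x divides y, x divides z. Since z = h, x divides h. Since x divides v, x divides gcd(h, v).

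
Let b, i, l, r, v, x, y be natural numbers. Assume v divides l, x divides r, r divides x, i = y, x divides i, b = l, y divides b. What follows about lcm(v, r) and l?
lcm(v, r) divides l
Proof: x divides r and r divides x, thus x = r. i = y and x divides i, so x divides y. Since x = r, r divides y. b = l and y divides b, so y divides l. Since r divides y, r divides l. v divides l, so lcm(v, r) divides l.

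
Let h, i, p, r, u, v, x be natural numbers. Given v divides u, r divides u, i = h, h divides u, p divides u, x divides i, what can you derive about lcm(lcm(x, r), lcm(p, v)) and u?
lcm(lcm(x, r), lcm(p, v)) divides u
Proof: i = h and x divides i, thus x divides h. Since h divides u, x divides u. Since r divides u, lcm(x, r) divides u. From p divides u and v divides u, lcm(p, v) divides u. lcm(x, r) divides u, so lcm(lcm(x, r), lcm(p, v)) divides u.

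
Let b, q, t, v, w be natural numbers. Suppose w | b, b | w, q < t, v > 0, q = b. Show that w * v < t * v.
b | w and w | b, hence b = w. q = b, so q = w. q < t, so w < t. Since v > 0, w * v < t * v.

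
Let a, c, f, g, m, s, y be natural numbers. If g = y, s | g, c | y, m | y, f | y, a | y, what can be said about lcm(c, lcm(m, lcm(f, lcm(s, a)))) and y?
lcm(c, lcm(m, lcm(f, lcm(s, a)))) | y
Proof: g = y and s | g, therefore s | y. a | y, so lcm(s, a) | y. f | y, so lcm(f, lcm(s, a)) | y. Since m | y, lcm(m, lcm(f, lcm(s, a))) | y. Since c | y, lcm(c, lcm(m, lcm(f, lcm(s, a)))) | y.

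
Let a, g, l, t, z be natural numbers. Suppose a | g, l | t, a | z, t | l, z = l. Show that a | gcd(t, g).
Because l | t and t | l, l = t. Since z = l, z = t. From a | z, a | t. Since a | g, a | gcd(t, g).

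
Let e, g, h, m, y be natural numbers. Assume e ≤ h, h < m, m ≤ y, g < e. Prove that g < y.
e ≤ h and h < m, so e < m. Since g < e, g < m. Since m ≤ y, g < y.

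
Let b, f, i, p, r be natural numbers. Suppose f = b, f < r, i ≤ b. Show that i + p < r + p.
f = b and f < r, thus b < r. i ≤ b, so i < r. Then i + p < r + p.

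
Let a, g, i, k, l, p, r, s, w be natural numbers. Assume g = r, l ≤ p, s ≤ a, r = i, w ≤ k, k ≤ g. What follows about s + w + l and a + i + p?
s + w + l ≤ a + i + p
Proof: g = r and r = i, hence g = i. Since k ≤ g, k ≤ i. w ≤ k, so w ≤ i. From s ≤ a, s + w ≤ a + i. Since l ≤ p, s + w + l ≤ a + i + p.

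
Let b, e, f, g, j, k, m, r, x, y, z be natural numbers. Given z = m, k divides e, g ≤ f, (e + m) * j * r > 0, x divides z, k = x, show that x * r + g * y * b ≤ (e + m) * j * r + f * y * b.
k = x and k divides e, so x divides e. z = m and x divides z, therefore x divides m. Since x divides e, x divides e + m. Then x divides (e + m) * j. Then x * r divides (e + m) * j * r. Since (e + m) * j * r > 0, x * r ≤ (e + m) * j * r. Since g ≤ f, by multiplying by a non-negative, g * y ≤ f * y. By multiplying by a non-negative, g * y * b ≤ f * y * b. Since x * r ≤ (e + m) * j * r, x * r + g * y * b ≤ (e + m) * j * r + f * y * b.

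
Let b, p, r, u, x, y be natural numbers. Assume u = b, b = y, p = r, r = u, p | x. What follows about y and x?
y | x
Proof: Since u = b and b = y, u = y. Because p = r and r = u, p = u. p | x, so u | x. Since u = y, y | x.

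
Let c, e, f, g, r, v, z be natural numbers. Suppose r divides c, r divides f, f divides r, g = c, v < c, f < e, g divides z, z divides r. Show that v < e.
f divides r and r divides f, hence f = r. g = c and g divides z, therefore c divides z. Since z divides r, c divides r. Since r divides c, r = c. Because f = r, f = c. Because f < e, c < e. Since v < c, v < e.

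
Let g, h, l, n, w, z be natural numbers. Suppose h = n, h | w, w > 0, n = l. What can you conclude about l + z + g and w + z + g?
l + z + g ≤ w + z + g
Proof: h = n and h | w, therefore n | w. w > 0, so n ≤ w. Since n = l, l ≤ w. Then l + z ≤ w + z. Then l + z + g ≤ w + z + g.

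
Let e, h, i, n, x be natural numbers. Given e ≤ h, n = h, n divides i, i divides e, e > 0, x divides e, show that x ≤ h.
n divides i and i divides e, so n divides e. Since n = h, h divides e. e > 0, so h ≤ e. e ≤ h, so e = h. Since x divides e and e > 0, x ≤ e. Since e = h, x ≤ h.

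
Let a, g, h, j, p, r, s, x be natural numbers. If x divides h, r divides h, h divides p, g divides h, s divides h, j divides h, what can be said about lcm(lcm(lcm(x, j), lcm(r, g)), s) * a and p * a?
lcm(lcm(lcm(x, j), lcm(r, g)), s) * a divides p * a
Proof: x divides h and j divides h, so lcm(x, j) divides h. r divides h and g divides h, thus lcm(r, g) divides h. lcm(x, j) divides h, so lcm(lcm(x, j), lcm(r, g)) divides h. Since s divides h, lcm(lcm(lcm(x, j), lcm(r, g)), s) divides h. From h divides p, lcm(lcm(lcm(x, j), lcm(r, g)), s) divides p. Then lcm(lcm(lcm(x, j), lcm(r, g)), s) * a divides p * a.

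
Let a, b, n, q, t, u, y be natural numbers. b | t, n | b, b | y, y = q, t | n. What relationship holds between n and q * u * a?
n | q * u * a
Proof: Because b | t and t | n, b | n. Since n | b, b = n. y = q and b | y, hence b | q. Since b = n, n | q. Then n | q * u. Then n | q * u * a.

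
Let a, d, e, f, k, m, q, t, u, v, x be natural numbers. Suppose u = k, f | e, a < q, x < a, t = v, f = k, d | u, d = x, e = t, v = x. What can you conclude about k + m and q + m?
k + m < q + m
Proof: From u = k and d | u, d | k. Since d = x, x | k. Since t = v and v = x, t = x. Since e = t and f | e, f | t. f = k, so k | t. Since t = x, k | x. Since x | k, x = k. x < a, so k < a. a < q, so k < q. Then k + m < q + m.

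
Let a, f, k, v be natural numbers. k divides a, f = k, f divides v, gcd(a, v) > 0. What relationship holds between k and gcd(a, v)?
k ≤ gcd(a, v)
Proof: f = k and f divides v, therefore k divides v. k divides a, so k divides gcd(a, v). gcd(a, v) > 0, so k ≤ gcd(a, v).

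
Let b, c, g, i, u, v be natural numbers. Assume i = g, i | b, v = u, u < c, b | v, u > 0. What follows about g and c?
g < c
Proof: i = g and i | b, hence g | b. v = u and b | v, hence b | u. Since g | b, g | u. Since u > 0, g ≤ u. Since u < c, g < c.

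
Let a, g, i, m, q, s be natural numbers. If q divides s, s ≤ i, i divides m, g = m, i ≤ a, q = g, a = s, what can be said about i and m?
i = m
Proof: Since q = g and g = m, q = m. a = s and i ≤ a, hence i ≤ s. Because s ≤ i, s = i. q divides s, so q divides i. From q = m, m divides i. i divides m, so i = m.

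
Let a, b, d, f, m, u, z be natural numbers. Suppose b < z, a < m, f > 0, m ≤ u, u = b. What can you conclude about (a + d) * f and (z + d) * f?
(a + d) * f < (z + d) * f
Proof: u = b and m ≤ u, therefore m ≤ b. Because a < m, a < b. Since b < z, a < z. Then a + d < z + d. Combining with f > 0, by multiplying by a positive, (a + d) * f < (z + d) * f.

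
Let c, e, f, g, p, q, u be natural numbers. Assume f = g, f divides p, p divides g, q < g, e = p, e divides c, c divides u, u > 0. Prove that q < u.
Because f = g and f divides p, g divides p. Since p divides g, g = p. Since q < g, q < p. e = p and e divides c, so p divides c. c divides u, so p divides u. u > 0, so p ≤ u. q < p, so q < u.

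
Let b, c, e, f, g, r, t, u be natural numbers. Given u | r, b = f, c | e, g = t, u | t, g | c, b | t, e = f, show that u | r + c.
g = t and g | c, thus t | c. e = f and c | e, so c | f. b = f and b | t, so f | t. c | f, so c | t. t | c, so t = c. Since u | t, u | c. Since u | r, u | r + c.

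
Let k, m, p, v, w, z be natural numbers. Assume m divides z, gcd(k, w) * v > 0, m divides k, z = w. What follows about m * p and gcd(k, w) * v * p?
m * p ≤ gcd(k, w) * v * p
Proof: Since z = w and m divides z, m divides w. Since m divides k, m divides gcd(k, w). Then m divides gcd(k, w) * v. Since gcd(k, w) * v > 0, m ≤ gcd(k, w) * v. By multiplying by a non-negative, m * p ≤ gcd(k, w) * v * p.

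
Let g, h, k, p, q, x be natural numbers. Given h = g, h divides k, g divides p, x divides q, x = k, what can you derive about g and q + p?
g divides q + p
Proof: Since h = g and h divides k, g divides k. From x = k and x divides q, k divides q. From g divides k, g divides q. g divides p, so g divides q + p.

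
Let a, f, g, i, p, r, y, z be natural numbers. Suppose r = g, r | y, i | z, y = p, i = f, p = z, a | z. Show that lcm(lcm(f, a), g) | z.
i = f and i | z, therefore f | z. a | z, so lcm(f, a) | z. y = p and p = z, thus y = z. r | y, so r | z. From r = g, g | z. Since lcm(f, a) | z, lcm(lcm(f, a), g) | z.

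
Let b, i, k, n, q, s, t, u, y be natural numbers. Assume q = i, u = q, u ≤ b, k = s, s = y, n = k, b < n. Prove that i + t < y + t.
u = q and u ≤ b, therefore q ≤ b. k = s and s = y, so k = y. n = k and b < n, hence b < k. k = y, so b < y. From q ≤ b, q < y. Since q = i, i < y. Then i + t < y + t.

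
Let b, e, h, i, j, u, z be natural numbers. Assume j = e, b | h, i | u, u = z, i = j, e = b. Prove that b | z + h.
i = j and j = e, so i = e. Since i | u, e | u. e = b, so b | u. u = z, so b | z. b | h, so b | z + h.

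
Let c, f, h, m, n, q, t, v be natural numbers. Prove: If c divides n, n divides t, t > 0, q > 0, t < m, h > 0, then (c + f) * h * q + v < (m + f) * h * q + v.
c divides n and n divides t, therefore c divides t. t > 0, so c ≤ t. t < m, so c < m. Then c + f < m + f. Using h > 0 and multiplying by a positive, (c + f) * h < (m + f) * h. Since q > 0, by multiplying by a positive, (c + f) * h * q < (m + f) * h * q. Then (c + f) * h * q + v < (m + f) * h * q + v.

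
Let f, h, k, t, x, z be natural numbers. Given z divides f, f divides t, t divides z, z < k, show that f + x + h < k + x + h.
Since f divides t and t divides z, f divides z. z divides f, so z = f. z < k, so f < k. Then f + x < k + x. Then f + x + h < k + x + h.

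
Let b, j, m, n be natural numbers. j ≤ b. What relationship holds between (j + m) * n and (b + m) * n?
(j + m) * n ≤ (b + m) * n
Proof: j ≤ b, so j + m ≤ b + m. Then (j + m) * n ≤ (b + m) * n.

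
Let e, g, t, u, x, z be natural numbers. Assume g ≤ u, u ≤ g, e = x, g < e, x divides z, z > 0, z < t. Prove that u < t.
g ≤ u and u ≤ g, therefore g = u. Since e = x and g < e, g < x. Because g = u, u < x. x divides z and z > 0, hence x ≤ z. Since u < x, u < z. Since z < t, u < t.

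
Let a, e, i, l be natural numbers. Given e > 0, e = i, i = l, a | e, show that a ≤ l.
From e = i and i = l, e = l. a | e and e > 0, hence a ≤ e. e = l, so a ≤ l.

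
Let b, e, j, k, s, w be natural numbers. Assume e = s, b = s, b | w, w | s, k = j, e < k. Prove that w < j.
b = s and b | w, thus s | w. w | s, so s = w. e = s, so e = w. Since k = j and e < k, e < j. e = w, so w < j.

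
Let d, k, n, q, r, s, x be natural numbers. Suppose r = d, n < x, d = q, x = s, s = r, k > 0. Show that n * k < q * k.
From r = d and d = q, r = q. Because x = s and s = r, x = r. Since n < x, n < r. r = q, so n < q. k > 0, so n * k < q * k.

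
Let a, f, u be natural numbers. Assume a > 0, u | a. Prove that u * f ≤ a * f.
Because u | a and a > 0, u ≤ a. Then u * f ≤ a * f.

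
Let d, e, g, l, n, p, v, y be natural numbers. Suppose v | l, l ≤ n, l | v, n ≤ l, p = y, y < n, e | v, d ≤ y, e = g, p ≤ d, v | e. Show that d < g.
From l | v and v | l, l = v. Since v | e and e | v, v = e. Since l = v, l = e. e = g, so l = g. Because n ≤ l and l ≤ n, n = l. p = y and p ≤ d, therefore y ≤ d. d ≤ y, so y = d. y < n, so d < n. n = l, so d < l. From l = g, d < g.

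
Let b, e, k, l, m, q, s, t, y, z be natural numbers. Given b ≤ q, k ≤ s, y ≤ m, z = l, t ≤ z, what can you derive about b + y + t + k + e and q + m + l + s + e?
b + y + t + k + e ≤ q + m + l + s + e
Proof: Since b ≤ q and y ≤ m, b + y ≤ q + m. Since z = l and t ≤ z, t ≤ l. Since k ≤ s, t + k ≤ l + s. b + y ≤ q + m, so b + y + t + k ≤ q + m + l + s. Then b + y + t + k + e ≤ q + m + l + s + e.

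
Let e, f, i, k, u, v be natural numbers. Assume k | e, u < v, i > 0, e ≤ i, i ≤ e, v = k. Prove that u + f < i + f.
Because v = k and u < v, u < k. Because e ≤ i and i ≤ e, e = i. Since k | e, k | i. Since i > 0, k ≤ i. Since u < k, u < i. Then u + f < i + f.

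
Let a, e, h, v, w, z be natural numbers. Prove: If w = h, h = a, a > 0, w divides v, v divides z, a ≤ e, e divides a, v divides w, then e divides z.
e divides a and a > 0, so e ≤ a. a ≤ e, so a = e. Because w = h and h = a, w = a. Because v divides w and w divides v, v = w. v divides z, so w divides z. w = a, so a divides z. a = e, so e divides z.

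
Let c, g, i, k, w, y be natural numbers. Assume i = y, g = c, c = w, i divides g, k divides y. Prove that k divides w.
Since g = c and c = w, g = w. i = y and i divides g, thus y divides g. g = w, so y divides w. Since k divides y, k divides w.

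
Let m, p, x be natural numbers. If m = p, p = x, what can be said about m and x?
m = x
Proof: m = p and p = x. By transitivity, m = x.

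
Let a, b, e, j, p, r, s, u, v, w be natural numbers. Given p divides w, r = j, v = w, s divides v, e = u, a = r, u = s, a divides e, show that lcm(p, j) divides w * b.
a = r and r = j, therefore a = j. e = u and a divides e, thus a divides u. Since u = s, a divides s. Since a = j, j divides s. Because v = w and s divides v, s divides w. Because j divides s, j divides w. Because p divides w, lcm(p, j) divides w. Then lcm(p, j) divides w * b.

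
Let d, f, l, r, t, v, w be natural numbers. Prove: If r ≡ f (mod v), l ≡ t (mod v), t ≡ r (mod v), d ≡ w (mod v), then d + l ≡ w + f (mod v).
From l ≡ t (mod v) and t ≡ r (mod v), l ≡ r (mod v). Since r ≡ f (mod v), l ≡ f (mod v). d ≡ w (mod v), so d + l ≡ w + f (mod v).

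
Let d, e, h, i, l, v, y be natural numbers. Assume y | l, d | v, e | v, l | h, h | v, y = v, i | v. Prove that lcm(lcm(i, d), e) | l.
Since y = v and y | l, v | l. Since l | h and h | v, l | v. v | l, so v = l. i | v and d | v, so lcm(i, d) | v. e | v, so lcm(lcm(i, d), e) | v. v = l, so lcm(lcm(i, d), e) | l.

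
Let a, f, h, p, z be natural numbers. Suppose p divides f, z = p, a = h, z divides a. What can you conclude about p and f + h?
p divides f + h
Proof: Since a = h and z divides a, z divides h. Since z = p, p divides h. Since p divides f, p divides f + h.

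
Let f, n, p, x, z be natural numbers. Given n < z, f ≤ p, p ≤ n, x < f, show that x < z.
x < f and f ≤ p, hence x < p. Since p ≤ n and n < z, p < z. Since x < p, x < z.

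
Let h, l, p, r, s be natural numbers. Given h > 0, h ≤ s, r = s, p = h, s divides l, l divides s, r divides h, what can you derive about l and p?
l = p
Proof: From r = s and r divides h, s divides h. Since h > 0, s ≤ h. h ≤ s, so h = s. Since p = h, p = s. s divides l and l divides s, so s = l. Since p = s, p = l. Then l = p.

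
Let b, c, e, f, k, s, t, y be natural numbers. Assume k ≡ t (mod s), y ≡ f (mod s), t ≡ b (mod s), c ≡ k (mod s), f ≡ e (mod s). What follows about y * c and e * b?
y * c ≡ e * b (mod s)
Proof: y ≡ f (mod s) and f ≡ e (mod s), hence y ≡ e (mod s). From c ≡ k (mod s) and k ≡ t (mod s), c ≡ t (mod s). t ≡ b (mod s), so c ≡ b (mod s). Combining with y ≡ e (mod s), by multiplying congruences, y * c ≡ e * b (mod s).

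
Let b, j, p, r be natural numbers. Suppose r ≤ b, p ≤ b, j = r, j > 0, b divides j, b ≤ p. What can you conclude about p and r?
p = r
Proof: Since b divides j and j > 0, b ≤ j. Since j = r, b ≤ r. Since r ≤ b, r = b. b ≤ p and p ≤ b, therefore b = p. Since r = b, r = p. Then p = r.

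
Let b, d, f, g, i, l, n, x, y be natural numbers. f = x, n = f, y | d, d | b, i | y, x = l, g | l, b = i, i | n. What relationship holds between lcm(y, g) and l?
lcm(y, g) | l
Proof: From y | d and d | b, y | b. Since b = i, y | i. Since i | y, i = y. n = f and f = x, so n = x. i | n, so i | x. x = l, so i | l. Since i = y, y | l. Since g | l, lcm(y, g) | l.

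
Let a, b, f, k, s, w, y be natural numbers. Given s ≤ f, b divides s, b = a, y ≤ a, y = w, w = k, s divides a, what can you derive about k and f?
k ≤ f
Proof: y = w and w = k, hence y = k. y ≤ a, so k ≤ a. b = a and b divides s, hence a divides s. Because s divides a, s = a. s ≤ f, so a ≤ f. From k ≤ a, k ≤ f.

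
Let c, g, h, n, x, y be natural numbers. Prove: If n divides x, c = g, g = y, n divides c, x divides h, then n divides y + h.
c = g and g = y, therefore c = y. Since n divides c, n divides y. n divides x and x divides h, therefore n divides h. From n divides y, n divides y + h.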